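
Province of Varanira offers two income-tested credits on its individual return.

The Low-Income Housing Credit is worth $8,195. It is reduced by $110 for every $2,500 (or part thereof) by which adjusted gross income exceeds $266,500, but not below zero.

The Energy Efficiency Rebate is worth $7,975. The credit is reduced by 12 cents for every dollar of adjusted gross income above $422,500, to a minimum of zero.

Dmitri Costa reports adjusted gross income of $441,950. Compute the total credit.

$6,026

Low-Income Housing Credit: income exceeds $266,500 by $175,450, which is 71 full-or-partial $2,500 increments; reduction = 71 × $110 = $7,810, leaving $385.
Energy Efficiency Rebate: 12% of the $19,450 excess over $422,500 is $2,334; credit = $7,975 − $2,334 = $5,641.
Total: $385 + $5,641 = $6,026.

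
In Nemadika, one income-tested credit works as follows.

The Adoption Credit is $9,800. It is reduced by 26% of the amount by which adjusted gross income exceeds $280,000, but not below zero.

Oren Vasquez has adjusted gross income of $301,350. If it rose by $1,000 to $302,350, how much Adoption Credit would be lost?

$260

At $301,350 — 26% of the $21,350 excess over $280,000 is $5,551; credit = $9,800 − $5,551 = $4,249.
At $302,350 — 26% of the $22,350 excess over $280,000 is $5,811; credit = $9,800 − $5,811 = $3,989.
Lost: $4,249 − $3,989 = $260.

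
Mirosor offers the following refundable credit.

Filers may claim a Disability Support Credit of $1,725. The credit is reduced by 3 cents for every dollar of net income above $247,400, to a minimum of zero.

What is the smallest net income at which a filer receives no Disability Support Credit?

The credit falls by 3% of each dollar above $247,400, so it reaches zero when the excess is $1,725 / 3% = $57,500: income = $247,400 + $57,500 = $304,900.

$304,900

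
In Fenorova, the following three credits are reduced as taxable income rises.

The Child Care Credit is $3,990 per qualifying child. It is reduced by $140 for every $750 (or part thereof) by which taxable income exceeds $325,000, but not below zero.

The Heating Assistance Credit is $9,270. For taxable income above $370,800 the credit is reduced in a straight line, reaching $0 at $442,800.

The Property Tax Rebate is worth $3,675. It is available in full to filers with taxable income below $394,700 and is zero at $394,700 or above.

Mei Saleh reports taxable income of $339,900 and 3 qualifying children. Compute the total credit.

Child Care Credit: base = 3 × $3,990 = $11,970. income exceeds $325,000 by $14,900, which is 20 full-or-partial $750 increments; reduction = 20 × $140 = $2,800, leaving $9,170.
Heating Assistance Credit: $339,900 is at or below the $370,800 threshold, so the full $9,270 applies.
Property Tax Rebate: $339,900 is below the $394,700 cutoff, so the full $3,675 applies.
Total: $9,170 + $9,270 + $3,675 = $22,115.

$22,115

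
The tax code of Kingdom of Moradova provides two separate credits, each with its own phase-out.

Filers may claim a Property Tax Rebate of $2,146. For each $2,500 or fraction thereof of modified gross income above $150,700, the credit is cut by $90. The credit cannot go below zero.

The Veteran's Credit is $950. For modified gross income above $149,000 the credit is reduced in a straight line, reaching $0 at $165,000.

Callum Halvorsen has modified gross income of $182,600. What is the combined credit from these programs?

Property Tax Rebate: income exceeds $150,700 by $31,900, which is 13 full-or-partial $2,500 increments; reduction = 13 × $90 = $1,170, leaving $976.
Veteran's Credit: $182,600 is at or above $165,000, so the credit is $0.
Total: $976 + $0 = $976.

$976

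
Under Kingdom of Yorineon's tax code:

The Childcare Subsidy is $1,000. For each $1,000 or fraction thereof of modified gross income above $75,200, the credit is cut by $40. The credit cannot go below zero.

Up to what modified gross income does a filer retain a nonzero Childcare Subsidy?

$99,200

After 24 increments the reduction is 24 × $40 = $960, leaving $40; one more increment wipes it out. Increment 24 ends at excess 24 × $1,000 = $24,000, so the highest qualifying income is $75,200 + $24,000 = $99,200.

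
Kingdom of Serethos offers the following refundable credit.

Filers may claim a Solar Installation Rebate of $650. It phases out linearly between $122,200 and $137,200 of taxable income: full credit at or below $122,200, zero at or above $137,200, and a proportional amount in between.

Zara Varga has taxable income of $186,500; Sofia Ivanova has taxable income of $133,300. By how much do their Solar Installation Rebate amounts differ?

Zara ($186,500): Solar Installation Rebate: $186,500 is at or above $137,200, so the credit is $0.
Sofia ($133,300): Solar Installation Rebate: $133,300 is $11,100 into a $15,000 phase-out range, leaving 3,900/15,000 of the credit: $650 × 3,900/15,000 = $169.
Difference: |$0 − $169| = $169.

$169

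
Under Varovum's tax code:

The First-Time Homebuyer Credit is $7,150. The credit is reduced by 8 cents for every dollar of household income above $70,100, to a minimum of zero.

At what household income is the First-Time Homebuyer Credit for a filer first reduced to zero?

The credit falls by 8% of each dollar above $70,100, so it reaches zero when the excess is $7,150 / 8% = $89,375: income = $70,100 + $89,375 = $159,475.

$159,475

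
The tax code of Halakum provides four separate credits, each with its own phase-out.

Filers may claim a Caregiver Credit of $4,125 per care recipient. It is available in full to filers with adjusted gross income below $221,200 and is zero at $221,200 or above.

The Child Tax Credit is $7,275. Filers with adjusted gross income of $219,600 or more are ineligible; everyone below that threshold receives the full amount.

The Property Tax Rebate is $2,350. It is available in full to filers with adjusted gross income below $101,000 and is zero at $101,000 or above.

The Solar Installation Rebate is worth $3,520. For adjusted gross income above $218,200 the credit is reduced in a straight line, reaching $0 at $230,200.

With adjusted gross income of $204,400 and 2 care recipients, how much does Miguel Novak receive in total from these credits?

$19,045

Caregiver Credit: base = 2 × $4,125 = $8,250. $204,400 is below the $221,200 cutoff, so the full $8,250 applies.
Child Tax Credit: $204,400 is below the $219,600 cutoff, so the full $7,275 applies.
Property Tax Rebate: $204,400 meets or exceeds the $101,000 cutoff, so the credit is $0.
Solar Installation Rebate: $204,400 is at or below the $218,200 threshold, so the full $3,520 applies.
Total: $8,250 + $7,275 + $0 + $3,520 = $19,045.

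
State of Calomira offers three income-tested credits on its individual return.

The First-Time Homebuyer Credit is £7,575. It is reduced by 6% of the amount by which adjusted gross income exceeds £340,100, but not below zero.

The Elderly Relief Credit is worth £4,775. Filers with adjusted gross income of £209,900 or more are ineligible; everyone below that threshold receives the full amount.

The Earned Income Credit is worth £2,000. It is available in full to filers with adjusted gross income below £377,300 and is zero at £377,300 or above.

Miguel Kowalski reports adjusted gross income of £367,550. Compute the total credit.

£7,928

First-Time Homebuyer Credit: 6% of the £27,450 excess over £340,100 is £1,647; credit = £7,575 − £1,647 = £5,928.
Elderly Relief Credit: £367,550 meets or exceeds the £209,900 cutoff, so the credit is £0.
Earned Income Credit: £367,550 is below the £377,300 cutoff, so the full £2,000 applies.
Total: £5,928 + £0 + £2,000 = £7,928.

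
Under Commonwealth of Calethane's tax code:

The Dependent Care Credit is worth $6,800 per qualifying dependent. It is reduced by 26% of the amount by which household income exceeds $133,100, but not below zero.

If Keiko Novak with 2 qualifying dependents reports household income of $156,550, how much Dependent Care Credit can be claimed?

$7,503

Dependent Care Credit: base = 2 × $6,800 = $13,600. 26% of the $23,450 excess over $133,100 is $6,097; credit = $13,600 − $6,097 = $7,503.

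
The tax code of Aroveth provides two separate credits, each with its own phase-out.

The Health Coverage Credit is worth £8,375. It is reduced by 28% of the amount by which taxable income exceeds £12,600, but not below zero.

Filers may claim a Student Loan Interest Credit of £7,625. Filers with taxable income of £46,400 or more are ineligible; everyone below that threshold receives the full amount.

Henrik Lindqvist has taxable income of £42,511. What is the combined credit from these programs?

Health Coverage Credit: 28% of the £29,911 excess over £12,600 is £8,375.08 ≥ base, so the credit is £0.
Student Loan Interest Credit: £42,511 is below the £46,400 cutoff, so the full £7,625 applies.
Total: £0 + £7,625 = £7,625.

£7,625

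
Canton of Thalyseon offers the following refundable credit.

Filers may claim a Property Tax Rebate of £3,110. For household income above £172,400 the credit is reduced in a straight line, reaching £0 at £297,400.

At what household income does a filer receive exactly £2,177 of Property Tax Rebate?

£209,900

£2,177 is 2,177/3,110 of the full £3,110, so 933/3,110 of the £125,000 range has been used: income = £172,400 + £125,000 × 933/3,110 = £209,900.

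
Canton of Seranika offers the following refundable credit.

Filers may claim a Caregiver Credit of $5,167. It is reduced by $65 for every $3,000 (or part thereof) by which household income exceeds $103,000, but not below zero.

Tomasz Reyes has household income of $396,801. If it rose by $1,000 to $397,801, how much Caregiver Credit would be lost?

$0

At $396,801 — income exceeds $103,000 by $293,801 → 98 increments × $65 = $6,370 ≥ base, so the credit is $0.
At $397,801 — income exceeds $103,000 by $294,801 → 99 increments × $65 = $6,435 ≥ base, so the credit is $0.
Lost: $0 − $0 = $0.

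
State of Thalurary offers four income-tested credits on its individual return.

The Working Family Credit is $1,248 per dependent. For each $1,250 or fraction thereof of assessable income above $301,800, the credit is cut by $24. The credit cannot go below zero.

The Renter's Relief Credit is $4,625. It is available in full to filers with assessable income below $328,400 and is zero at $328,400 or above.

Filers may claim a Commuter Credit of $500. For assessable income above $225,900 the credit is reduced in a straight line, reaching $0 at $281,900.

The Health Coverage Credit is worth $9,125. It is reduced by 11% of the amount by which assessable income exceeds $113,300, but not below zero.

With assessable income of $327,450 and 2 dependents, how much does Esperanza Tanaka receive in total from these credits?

$6,617

Working Family Credit: base = 2 × $1,248 = $2,496. income exceeds $301,800 by $25,650, which is 21 full-or-partial $1,250 increments; reduction = 21 × $24 = $504, leaving $1,992.
Renter's Relief Credit: $327,450 is below the $328,400 cutoff, so the full $4,625 applies.
Commuter Credit: $327,450 is at or above $281,900, so the credit is $0.
Health Coverage Credit: 11% of the $214,150 excess over $113,300 is $23,556.50 ≥ base, so the credit is $0.
Total: $1,992 + $4,625 + $0 + $0 = $6,617.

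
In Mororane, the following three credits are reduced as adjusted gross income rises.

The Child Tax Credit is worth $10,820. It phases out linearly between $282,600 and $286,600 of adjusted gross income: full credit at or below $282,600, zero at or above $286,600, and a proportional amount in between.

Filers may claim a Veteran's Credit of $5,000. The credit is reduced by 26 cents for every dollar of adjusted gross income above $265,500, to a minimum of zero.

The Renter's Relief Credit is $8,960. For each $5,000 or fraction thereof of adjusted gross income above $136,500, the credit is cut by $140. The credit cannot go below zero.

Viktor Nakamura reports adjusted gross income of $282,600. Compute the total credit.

Child Tax Credit: $282,600 is at or below the $282,600 threshold, so the full $10,820 applies.
Veteran's Credit: 26% of the $17,100 excess over $265,500 is $4,446; credit = $5,000 − $4,446 = $554.
Renter's Relief Credit: income exceeds $136,500 by $146,100, which is 30 full-or-partial $5,000 increments; reduction = 30 × $140 = $4,200, leaving $4,760.
Total: $10,820 + $554 + $4,760 = $16,134.

$16,134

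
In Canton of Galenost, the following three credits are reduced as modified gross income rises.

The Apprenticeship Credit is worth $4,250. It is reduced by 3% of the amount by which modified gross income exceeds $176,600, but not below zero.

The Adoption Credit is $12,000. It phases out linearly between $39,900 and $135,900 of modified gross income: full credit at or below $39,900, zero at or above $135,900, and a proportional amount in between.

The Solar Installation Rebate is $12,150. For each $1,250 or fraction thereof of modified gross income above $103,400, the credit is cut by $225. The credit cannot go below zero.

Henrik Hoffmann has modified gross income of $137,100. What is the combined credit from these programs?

$10,325

Apprenticeship Credit: $137,100 is at or below the $176,600 threshold, so the full $4,250 applies.
Adoption Credit: $137,100 is at or above $135,900, so the credit is $0.
Solar Installation Rebate: income exceeds $103,400 by $33,700, which is 27 full-or-partial $1,250 increments; reduction = 27 × $225 = $6,075, leaving $6,075.
Total: $4,250 + $0 + $6,075 = $10,325.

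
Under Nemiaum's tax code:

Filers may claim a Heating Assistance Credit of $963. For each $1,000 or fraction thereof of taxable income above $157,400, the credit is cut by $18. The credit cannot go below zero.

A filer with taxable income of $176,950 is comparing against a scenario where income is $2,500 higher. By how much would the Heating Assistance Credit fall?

At $176,950 — income exceeds $157,400 by $19,550, which is 20 full-or-partial $1,000 increments; reduction = 20 × $18 = $360, leaving $603.
At $179,450 — income exceeds $157,400 by $22,050, which is 23 full-or-partial $1,000 increments; reduction = 23 × $18 = $414, leaving $549.
Lost: $603 − $549 = $54.

$54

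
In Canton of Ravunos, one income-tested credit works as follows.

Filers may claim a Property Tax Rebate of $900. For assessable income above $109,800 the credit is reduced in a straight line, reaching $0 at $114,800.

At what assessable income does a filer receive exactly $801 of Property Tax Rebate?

$801 is 801/900 of the full $900, so 99/900 of the $5,000 range has been used: income = $109,800 + $5,000 × 99/900 = $110,350.

$110,350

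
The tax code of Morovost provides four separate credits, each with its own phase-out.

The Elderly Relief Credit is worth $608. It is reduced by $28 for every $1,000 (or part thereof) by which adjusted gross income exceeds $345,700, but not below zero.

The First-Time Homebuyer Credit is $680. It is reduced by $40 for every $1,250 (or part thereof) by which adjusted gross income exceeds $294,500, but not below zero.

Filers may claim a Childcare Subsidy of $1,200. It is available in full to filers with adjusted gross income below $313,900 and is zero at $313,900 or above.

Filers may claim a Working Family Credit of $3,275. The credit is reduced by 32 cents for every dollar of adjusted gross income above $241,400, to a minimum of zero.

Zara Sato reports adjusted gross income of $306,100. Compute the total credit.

Elderly Relief Credit: $306,100 is at or below the $345,700 threshold, so the full $608 applies.
First-Time Homebuyer Credit: income exceeds $294,500 by $11,600, which is 10 full-or-partial $1,250 increments; reduction = 10 × $40 = $400, leaving $280.
Childcare Subsidy: $306,100 is below the $313,900 cutoff, so the full $1,200 applies.
Working Family Credit: 32% of the $64,700 excess over $241,400 is $20,704 ≥ base, so the credit is $0.
Total: $608 + $280 + $1,200 + $0 = $2,088.

$2,088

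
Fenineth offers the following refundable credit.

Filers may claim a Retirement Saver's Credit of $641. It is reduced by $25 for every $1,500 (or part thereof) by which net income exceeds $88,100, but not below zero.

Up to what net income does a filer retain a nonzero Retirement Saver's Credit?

$125,600

After 25 increments the reduction is 25 × $25 = $625, leaving $16; one more increment wipes it out. Increment 25 ends at excess 25 × $1,500 = $37,500, so the highest qualifying income is $88,100 + $37,500 = $125,600.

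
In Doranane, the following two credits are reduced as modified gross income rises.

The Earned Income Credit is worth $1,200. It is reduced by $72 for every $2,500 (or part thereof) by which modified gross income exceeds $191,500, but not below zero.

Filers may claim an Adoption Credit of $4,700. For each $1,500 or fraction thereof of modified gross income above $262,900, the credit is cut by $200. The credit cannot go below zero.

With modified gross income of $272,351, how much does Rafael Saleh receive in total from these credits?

$3,300

Earned Income Credit: income exceeds $191,500 by $80,851 → 33 increments × $72 = $2,376 ≥ base, so the credit is $0.
Adoption Credit: income exceeds $262,900 by $9,451, which is 7 full-or-partial $1,500 increments; reduction = 7 × $200 = $1,400, leaving $3,300.
Total: $0 + $3,300 = $3,300.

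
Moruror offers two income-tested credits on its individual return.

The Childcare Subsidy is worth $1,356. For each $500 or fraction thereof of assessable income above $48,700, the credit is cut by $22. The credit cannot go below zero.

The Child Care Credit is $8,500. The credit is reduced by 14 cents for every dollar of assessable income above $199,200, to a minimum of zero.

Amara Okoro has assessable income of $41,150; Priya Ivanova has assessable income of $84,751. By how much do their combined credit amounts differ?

$1,356

Amara ($41,150): Childcare Subsidy: $41,150 is at or below the $48,700 threshold, so the full $1,356 applies. Child Care Credit: $41,150 is at or below the $199,200 threshold, so the full $8,500 applies. total $1,356 + $8,500 = $9,856
Priya ($84,751): Childcare Subsidy: income exceeds $48,700 by $36,051 → 73 increments × $22 = $1,606 ≥ base, so the credit is $0. Child Care Credit: $84,751 is at or below the $199,200 threshold, so the full $8,500 applies. total $0 + $8,500 = $8,500
Difference: |$9,856 − $8,500| = $1,356.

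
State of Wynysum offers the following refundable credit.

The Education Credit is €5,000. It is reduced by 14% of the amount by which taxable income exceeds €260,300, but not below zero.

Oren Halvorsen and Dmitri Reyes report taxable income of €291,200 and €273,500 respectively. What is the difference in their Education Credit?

€2,478

Oren (€291,200): Education Credit: 14% of the €30,900 excess over €260,300 is €4,326; credit = €5,000 − €4,326 = €674.
Dmitri (€273,500): Education Credit: 14% of the €13,200 excess over €260,300 is €1,848; credit = €5,000 − €1,848 = €3,152.
Difference: |€674 − €3,152| = €2,478.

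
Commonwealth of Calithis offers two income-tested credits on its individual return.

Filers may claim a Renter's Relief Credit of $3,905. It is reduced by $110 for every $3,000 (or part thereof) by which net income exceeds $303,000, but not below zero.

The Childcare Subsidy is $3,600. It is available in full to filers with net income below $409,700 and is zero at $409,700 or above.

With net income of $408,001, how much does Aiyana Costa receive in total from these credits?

$3,600

Renter's Relief Credit: income exceeds $303,000 by $105,001 → 36 increments × $110 = $3,960 ≥ base, so the credit is $0.
Childcare Subsidy: $408,001 is below the $409,700 cutoff, so the full $3,600 applies.
Total: $0 + $3,600 = $3,600.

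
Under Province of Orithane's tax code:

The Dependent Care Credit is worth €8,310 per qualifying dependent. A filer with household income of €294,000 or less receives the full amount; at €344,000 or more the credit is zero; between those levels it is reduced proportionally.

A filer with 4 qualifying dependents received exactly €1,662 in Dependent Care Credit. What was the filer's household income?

€341,500

Full credit = 4 × €8,310 = €33,240.
€1,662 is 1,662/33,240 of the full €33,240, so 31,578/33,240 of the €50,000 range has been used: income = €294,000 + €50,000 × 31,578/33,240 = €341,500.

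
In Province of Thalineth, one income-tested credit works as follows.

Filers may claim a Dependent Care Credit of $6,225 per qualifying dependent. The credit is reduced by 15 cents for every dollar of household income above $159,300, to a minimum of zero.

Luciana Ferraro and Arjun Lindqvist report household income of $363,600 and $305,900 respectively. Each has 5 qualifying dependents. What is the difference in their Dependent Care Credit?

Luciana ($363,600): Dependent Care Credit: base = 5 × $6,225 = $31,125. 15% of the $204,300 excess over $159,300 is $30,645; credit = $31,125 − $30,645 = $480.
Arjun ($305,900): Dependent Care Credit: base = 5 × $6,225 = $31,125. 15% of the $146,600 excess over $159,300 is $21,990; credit = $31,125 − $21,990 = $9,135.
Difference: |$480 − $9,135| = $8,655.

$8,655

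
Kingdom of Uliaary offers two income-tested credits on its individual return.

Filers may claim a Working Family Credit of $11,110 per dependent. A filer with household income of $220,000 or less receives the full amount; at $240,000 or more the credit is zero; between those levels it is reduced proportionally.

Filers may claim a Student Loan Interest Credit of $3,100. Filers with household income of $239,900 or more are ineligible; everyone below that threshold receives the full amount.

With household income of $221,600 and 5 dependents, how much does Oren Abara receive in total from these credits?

$54,206

Working Family Credit: base = 5 × $11,110 = $55,550. $221,600 is $1,600 into a $20,000 phase-out range, leaving 18,400/20,000 of the credit: $55,550 × 18,400/20,000 = $51,106.
Student Loan Interest Credit: $221,600 is below the $239,900 cutoff, so the full $3,100 applies.
Total: $51,106 + $3,100 = $54,206.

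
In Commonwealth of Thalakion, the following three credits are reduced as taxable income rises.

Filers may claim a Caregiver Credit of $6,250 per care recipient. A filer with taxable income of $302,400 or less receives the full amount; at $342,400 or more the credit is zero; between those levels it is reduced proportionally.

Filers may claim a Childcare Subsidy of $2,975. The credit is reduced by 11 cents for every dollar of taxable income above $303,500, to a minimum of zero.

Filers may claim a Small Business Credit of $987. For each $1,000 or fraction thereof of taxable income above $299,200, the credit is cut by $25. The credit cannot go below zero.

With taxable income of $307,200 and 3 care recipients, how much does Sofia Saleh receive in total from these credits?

Caregiver Credit: base = 3 × $6,250 = $18,750. $307,200 is $4,800 into a $40,000 phase-out range, leaving 35,200/40,000 of the credit: $18,750 × 35,200/40,000 = $16,500.
Childcare Subsidy: 11% of the $3,700 excess over $303,500 is $407; credit = $2,975 − $407 = $2,568.
Small Business Credit: income exceeds $299,200 by $8,000, which is 8 full-or-partial $1,000 increments; reduction = 8 × $25 = $200, leaving $787.
Total: $16,500 + $2,568 + $787 = $19,855.

$19,855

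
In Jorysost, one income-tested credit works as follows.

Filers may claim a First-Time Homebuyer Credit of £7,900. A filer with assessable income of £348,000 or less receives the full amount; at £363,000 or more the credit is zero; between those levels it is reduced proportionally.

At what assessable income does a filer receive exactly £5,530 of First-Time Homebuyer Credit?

£352,500

£5,530 is 5,530/7,900 of the full £7,900, so 2,370/7,900 of the £15,000 range has been used: income = £348,000 + £15,000 × 2,370/7,900 = £352,500.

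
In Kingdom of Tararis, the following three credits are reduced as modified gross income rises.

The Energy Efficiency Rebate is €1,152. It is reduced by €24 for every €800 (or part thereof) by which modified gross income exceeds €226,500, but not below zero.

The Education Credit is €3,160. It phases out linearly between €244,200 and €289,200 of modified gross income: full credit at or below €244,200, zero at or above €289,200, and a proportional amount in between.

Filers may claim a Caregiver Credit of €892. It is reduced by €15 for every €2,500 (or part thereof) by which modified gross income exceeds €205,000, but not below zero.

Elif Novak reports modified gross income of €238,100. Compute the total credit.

Energy Efficiency Rebate: income exceeds €226,500 by €11,600, which is 15 full-or-partial €800 increments; reduction = 15 × €24 = €360, leaving €792.
Education Credit: €238,100 is at or below the €244,200 threshold, so the full €3,160 applies.
Caregiver Credit: income exceeds €205,000 by €33,100, which is 14 full-or-partial €2,500 increments; reduction = 14 × €15 = €210, leaving €682.
Total: €792 + €3,160 + €682 = €4,634.

€4,634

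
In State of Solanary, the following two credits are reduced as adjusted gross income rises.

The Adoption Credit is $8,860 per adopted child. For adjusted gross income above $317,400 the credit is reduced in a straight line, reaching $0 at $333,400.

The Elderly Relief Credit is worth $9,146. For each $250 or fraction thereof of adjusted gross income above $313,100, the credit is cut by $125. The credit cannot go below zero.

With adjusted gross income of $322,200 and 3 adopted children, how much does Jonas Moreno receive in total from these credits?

Adoption Credit: base = 3 × $8,860 = $26,580. $322,200 is $4,800 into a $16,000 phase-out range, leaving 11,200/16,000 of the credit: $26,580 × 11,200/16,000 = $18,606.
Elderly Relief Credit: income exceeds $313,100 by $9,100, which is 37 full-or-partial $250 increments; reduction = 37 × $125 = $4,625, leaving $4,521.
Total: $18,606 + $4,521 = $23,127.

$23,127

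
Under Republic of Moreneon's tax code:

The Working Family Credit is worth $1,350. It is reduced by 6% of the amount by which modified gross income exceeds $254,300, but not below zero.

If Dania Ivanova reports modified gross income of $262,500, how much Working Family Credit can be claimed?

$858

Working Family Credit: 6% of the $8,200 excess over $254,300 is $492; credit = $1,350 − $492 = $858.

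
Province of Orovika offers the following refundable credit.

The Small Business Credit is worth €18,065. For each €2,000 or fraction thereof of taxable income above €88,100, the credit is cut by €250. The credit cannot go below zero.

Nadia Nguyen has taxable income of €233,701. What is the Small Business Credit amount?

Small Business Credit: income exceeds €88,100 by €145,601 → 73 increments × €250 = €18,250 ≥ base, so the credit is €0.

€0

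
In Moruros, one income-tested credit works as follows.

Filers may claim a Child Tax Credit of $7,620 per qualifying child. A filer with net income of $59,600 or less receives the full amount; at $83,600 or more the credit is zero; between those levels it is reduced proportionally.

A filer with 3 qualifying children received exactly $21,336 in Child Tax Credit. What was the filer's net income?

$61,200

Full credit = 3 × $7,620 = $22,860.
$21,336 is 21,336/22,860 of the full $22,860, so 1,524/22,860 of the $24,000 range has been used: income = $59,600 + $24,000 × 1,524/22,860 = $61,200.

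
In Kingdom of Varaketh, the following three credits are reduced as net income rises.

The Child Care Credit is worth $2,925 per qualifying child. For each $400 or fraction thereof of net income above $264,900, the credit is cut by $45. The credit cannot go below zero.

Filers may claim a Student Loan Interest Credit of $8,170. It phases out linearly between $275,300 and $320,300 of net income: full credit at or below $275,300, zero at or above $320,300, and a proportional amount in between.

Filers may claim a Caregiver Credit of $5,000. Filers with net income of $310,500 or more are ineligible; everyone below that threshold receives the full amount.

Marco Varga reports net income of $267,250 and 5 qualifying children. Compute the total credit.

$27,525

Child Care Credit: base = 5 × $2,925 = $14,625. income exceeds $264,900 by $2,350, which is 6 full-or-partial $400 increments; reduction = 6 × $45 = $270, leaving $14,355.
Student Loan Interest Credit: $267,250 is at or below the $275,300 threshold, so the full $8,170 applies.
Caregiver Credit: $267,250 is below the $310,500 cutoff, so the full $5,000 applies.
Total: $14,355 + $8,170 + $5,000 = $27,525.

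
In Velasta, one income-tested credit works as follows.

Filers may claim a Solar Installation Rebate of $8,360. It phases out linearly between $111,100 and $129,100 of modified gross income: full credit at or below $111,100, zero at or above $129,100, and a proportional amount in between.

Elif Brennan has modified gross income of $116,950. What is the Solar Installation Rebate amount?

Solar Installation Rebate: $116,950 is $5,850 into a $18,000 phase-out range, leaving 12,150/18,000 of the credit: $8,360 × 12,150/18,000 = $5,643.

$5,643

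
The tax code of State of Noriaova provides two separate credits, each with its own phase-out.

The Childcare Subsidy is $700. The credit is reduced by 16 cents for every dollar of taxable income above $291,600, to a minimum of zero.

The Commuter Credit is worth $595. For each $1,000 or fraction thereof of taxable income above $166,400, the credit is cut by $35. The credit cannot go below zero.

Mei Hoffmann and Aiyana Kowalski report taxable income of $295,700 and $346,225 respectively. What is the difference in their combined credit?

Mei ($295,700): Childcare Subsidy: 16% of the $4,100 excess over $291,600 is $656; credit = $700 − $656 = $44. Commuter Credit: income exceeds $166,400 by $129,300 → 130 increments × $35 = $4,550 ≥ base, so the credit is $0. total $44 + $0 = $44
Aiyana ($346,225): Childcare Subsidy: 16% of the $54,625 excess over $291,600 is $8,740 ≥ base, so the credit is $0. Commuter Credit: income exceeds $166,400 by $179,825 → 180 increments × $35 = $6,300 ≥ base, so the credit is $0. total $0 + $0 = $0
Difference: |$44 − $0| = $44.

$44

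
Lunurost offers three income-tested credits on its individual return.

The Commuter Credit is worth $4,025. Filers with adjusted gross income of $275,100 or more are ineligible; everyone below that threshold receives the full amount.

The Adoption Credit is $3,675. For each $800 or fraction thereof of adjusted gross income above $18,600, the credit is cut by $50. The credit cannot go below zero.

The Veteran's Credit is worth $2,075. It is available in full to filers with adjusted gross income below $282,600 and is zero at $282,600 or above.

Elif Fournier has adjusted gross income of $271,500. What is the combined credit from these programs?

$6,100

Commuter Credit: $271,500 is below the $275,100 cutoff, so the full $4,025 applies.
Adoption Credit: income exceeds $18,600 by $252,900 → 317 increments × $50 = $15,850 ≥ base, so the credit is $0.
Veteran's Credit: $271,500 is below the $282,600 cutoff, so the full $2,075 applies.
Total: $4,025 + $0 + $2,075 = $6,100.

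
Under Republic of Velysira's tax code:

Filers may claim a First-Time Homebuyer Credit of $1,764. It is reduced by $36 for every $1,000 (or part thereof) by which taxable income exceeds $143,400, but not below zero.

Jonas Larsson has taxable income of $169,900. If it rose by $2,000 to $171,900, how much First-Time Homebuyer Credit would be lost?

$72

At $169,900 — income exceeds $143,400 by $26,500, which is 27 full-or-partial $1,000 increments; reduction = 27 × $36 = $972, leaving $792.
At $171,900 — income exceeds $143,400 by $28,500, which is 29 full-or-partial $1,000 increments; reduction = 29 × $36 = $1,044, leaving $720.
Lost: $792 − $720 = $72.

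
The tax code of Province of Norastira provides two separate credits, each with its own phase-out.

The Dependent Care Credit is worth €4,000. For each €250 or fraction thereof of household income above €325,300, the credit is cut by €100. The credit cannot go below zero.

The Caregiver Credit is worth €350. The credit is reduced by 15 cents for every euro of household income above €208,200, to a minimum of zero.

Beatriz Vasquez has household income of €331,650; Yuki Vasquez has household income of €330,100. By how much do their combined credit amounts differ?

Beatriz (€331,650): Dependent Care Credit: income exceeds €325,300 by €6,350, which is 26 full-or-partial €250 increments; reduction = 26 × €100 = €2,600, leaving €1,400. Caregiver Credit: 15% of the €123,450 excess over €208,200 is €18,517.50 ≥ base, so the credit is €0. total €1,400 + €0 = €1,400
Yuki (€330,100): Dependent Care Credit: income exceeds €325,300 by €4,800, which is 20 full-or-partial €250 increments; reduction = 20 × €100 = €2,000, leaving €2,000. Caregiver Credit: 15% of the €121,900 excess over €208,200 is €18,285 ≥ base, so the credit is €0. total €2,000 + €0 = €2,000
Difference: |€1,400 − €2,000| = €600.

€600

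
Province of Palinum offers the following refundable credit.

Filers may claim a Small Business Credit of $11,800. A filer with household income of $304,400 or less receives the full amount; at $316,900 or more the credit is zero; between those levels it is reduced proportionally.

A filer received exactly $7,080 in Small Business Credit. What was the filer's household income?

$7,080 is 7,080/11,800 of the full $11,800, so 4,720/11,800 of the $12,500 range has been used: income = $304,400 + $12,500 × 4,720/11,800 = $309,400.

$309,400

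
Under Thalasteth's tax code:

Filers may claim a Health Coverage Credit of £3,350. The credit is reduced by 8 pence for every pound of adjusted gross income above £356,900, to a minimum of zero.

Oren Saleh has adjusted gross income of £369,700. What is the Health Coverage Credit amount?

Health Coverage Credit: 8% of the £12,800 excess over £356,900 is £1,024; credit = £3,350 − £1,024 = £2,326.

£2,326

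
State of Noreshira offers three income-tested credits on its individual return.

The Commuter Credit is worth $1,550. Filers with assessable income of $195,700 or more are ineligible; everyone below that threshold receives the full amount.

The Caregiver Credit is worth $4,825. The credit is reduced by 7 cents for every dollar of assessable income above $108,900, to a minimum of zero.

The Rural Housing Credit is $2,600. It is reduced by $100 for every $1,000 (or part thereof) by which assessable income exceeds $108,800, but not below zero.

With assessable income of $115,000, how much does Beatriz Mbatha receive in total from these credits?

$7,848

Commuter Credit: $115,000 is below the $195,700 cutoff, so the full $1,550 applies.
Caregiver Credit: 7% of the $6,100 excess over $108,900 is $427; credit = $4,825 − $427 = $4,398.
Rural Housing Credit: income exceeds $108,800 by $6,200, which is 7 full-or-partial $1,000 increments; reduction = 7 × $100 = $700, leaving $1,900.
Total: $1,550 + $4,398 + $1,900 = $7,848.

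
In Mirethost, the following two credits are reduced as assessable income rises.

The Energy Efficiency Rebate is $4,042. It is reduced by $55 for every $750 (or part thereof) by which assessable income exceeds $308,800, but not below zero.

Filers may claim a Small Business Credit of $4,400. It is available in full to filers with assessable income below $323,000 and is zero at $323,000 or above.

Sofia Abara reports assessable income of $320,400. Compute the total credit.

Energy Efficiency Rebate: income exceeds $308,800 by $11,600, which is 16 full-or-partial $750 increments; reduction = 16 × $55 = $880, leaving $3,162.
Small Business Credit: $320,400 is below the $323,000 cutoff, so the full $4,400 applies.
Total: $3,162 + $4,400 = $7,562.

$7,562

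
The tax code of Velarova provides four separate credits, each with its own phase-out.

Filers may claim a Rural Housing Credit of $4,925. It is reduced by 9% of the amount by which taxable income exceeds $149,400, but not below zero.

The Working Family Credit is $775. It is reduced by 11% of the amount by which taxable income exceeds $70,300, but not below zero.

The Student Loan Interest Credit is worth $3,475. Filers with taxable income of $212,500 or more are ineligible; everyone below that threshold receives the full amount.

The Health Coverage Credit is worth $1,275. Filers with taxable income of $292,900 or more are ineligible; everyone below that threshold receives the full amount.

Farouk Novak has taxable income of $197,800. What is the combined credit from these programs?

Rural Housing Credit: 9% of the $48,400 excess over $149,400 is $4,356; credit = $4,925 − $4,356 = $569.
Working Family Credit: 11% of the $127,500 excess over $70,300 is $14,025 ≥ base, so the credit is $0.
Student Loan Interest Credit: $197,800 is below the $212,500 cutoff, so the full $3,475 applies.
Health Coverage Credit: $197,800 is below the $292,900 cutoff, so the full $1,275 applies.
Total: $569 + $0 + $3,475 + $1,275 = $5,319.

$5,319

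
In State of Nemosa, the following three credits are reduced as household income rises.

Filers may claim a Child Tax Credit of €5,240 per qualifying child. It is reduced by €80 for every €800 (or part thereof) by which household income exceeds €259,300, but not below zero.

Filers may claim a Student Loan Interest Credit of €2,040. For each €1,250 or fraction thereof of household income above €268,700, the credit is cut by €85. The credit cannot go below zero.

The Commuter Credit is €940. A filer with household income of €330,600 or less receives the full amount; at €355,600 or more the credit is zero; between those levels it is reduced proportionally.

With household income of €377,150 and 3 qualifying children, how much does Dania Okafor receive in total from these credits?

Child Tax Credit: base = 3 × €5,240 = €15,720. income exceeds €259,300 by €117,850, which is 148 full-or-partial €800 increments; reduction = 148 × €80 = €11,840, leaving €3,880.
Student Loan Interest Credit: income exceeds €268,700 by €108,450 → 87 increments × €85 = €7,395 ≥ base, so the credit is €0.
Commuter Credit: €377,150 is at or above €355,600, so the credit is €0.
Total: €3,880 + €0 + €0 = €3,880.

€3,880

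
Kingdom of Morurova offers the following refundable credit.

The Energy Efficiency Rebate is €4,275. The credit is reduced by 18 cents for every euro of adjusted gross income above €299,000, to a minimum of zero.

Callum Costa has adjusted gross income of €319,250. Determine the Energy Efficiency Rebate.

Energy Efficiency Rebate: 18% of the €20,250 excess over €299,000 is €3,645; credit = €4,275 − €3,645 = €630.

€630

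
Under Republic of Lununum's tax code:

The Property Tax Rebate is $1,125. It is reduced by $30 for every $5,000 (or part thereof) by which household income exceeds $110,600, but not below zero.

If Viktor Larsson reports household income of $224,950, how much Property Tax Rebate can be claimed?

Property Tax Rebate: income exceeds $110,600 by $114,350, which is 23 full-or-partial $5,000 increments; reduction = 23 × $30 = $690, leaving $435.

$435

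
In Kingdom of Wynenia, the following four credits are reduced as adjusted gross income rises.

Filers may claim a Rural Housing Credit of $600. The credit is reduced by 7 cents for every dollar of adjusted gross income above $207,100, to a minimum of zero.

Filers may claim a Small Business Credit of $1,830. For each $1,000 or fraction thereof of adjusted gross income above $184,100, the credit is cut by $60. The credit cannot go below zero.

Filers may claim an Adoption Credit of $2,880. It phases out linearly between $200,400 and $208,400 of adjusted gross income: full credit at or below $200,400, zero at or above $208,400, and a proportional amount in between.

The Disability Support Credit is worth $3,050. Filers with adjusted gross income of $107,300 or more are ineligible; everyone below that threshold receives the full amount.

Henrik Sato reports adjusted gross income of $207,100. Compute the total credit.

$1,518

Rural Housing Credit: $207,100 is at or below the $207,100 threshold, so the full $600 applies.
Small Business Credit: income exceeds $184,100 by $23,000, which is 23 full-or-partial $1,000 increments; reduction = 23 × $60 = $1,380, leaving $450.
Adoption Credit: $207,100 is $6,700 into a $8,000 phase-out range, leaving 1,300/8,000 of the credit: $2,880 × 1,300/8,000 = $468.
Disability Support Credit: $207,100 meets or exceeds the $107,300 cutoff, so the credit is $0.
Total: $600 + $450 + $468 + $0 = $1,518.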